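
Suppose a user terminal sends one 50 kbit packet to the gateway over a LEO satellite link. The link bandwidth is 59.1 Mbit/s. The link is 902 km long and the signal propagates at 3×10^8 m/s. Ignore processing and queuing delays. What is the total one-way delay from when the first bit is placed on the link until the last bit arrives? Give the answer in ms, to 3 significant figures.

3.85 ms

L = 50000 bits.
Transmission delay = L/R = 50000 / 59100000 = 0.846024 ms.
Propagation delay = d/s = 902000 m / 300000000 m/s = 3.00667 ms.
Total = 3.85 ms.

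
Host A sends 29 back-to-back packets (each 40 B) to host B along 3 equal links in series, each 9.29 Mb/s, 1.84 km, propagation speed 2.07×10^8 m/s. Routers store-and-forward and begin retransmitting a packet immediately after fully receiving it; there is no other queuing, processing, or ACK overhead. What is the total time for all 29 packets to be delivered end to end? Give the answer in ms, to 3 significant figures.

1.09 ms

Per-hop transmission t_tx = L/R = 320/9290000 = 0.0344456 ms.
Per-hop propagation t_prop = 1840/2.07e+08 = 0.00888889 ms.
Pipeline fill: first packet needs 3·t_tx to clear all hops; remaining 28 packets each add one t_tx.
Total = (3+29-1)·t_tx + 3·t_prop = 31·0.0344456 + 3·0.00888889 = 1.09 ms.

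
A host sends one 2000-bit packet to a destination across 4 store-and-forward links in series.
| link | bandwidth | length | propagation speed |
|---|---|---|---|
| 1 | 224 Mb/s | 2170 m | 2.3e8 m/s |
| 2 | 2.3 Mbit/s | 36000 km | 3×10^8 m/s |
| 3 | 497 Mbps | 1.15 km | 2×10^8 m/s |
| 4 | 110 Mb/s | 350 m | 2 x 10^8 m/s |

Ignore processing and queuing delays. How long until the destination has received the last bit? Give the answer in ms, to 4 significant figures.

Transmission delays (L/R per hop): 0.00892857, 0.869565, 0.00402414, 0.0181818 ms; sum = 0.9007 ms.
Propagation delays (d/s per hop): 0.00943478, 120, 0.00575, 0.00175 ms; sum = 120.017 ms.
End-to-end = 120.9 ms.

120.9 ms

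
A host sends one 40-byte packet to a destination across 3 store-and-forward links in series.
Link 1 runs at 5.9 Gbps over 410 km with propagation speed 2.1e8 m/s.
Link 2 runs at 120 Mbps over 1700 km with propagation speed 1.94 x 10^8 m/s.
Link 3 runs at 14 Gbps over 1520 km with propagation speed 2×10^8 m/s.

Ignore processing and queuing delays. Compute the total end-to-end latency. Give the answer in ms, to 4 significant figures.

L = 40 × 8 = 320 bits.
Transmission delays (L/R per hop): 5.42373e-05, 0.00266667, 2.28571e-05 ms; sum = 0.00274376 ms.
Propagation delays (d/s per hop): 1.95238, 8.76289, 7.6 ms; sum = 18.3153 ms.
End-to-end = 18.32 ms.

18.32 ms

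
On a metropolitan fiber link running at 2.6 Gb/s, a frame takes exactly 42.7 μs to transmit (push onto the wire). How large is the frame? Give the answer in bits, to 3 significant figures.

111000 bits

L = R × t_tx = 2600000000 b/s × 4.27e-05 s = 111020 bits.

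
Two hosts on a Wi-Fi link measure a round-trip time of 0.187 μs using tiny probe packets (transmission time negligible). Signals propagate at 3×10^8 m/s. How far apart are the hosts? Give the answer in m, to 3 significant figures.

One-way propagation = RTT/2 = 0.0935 μs.
d = s × t = 300000000 × 9.35e-08 = 28.1 m.

28.1 m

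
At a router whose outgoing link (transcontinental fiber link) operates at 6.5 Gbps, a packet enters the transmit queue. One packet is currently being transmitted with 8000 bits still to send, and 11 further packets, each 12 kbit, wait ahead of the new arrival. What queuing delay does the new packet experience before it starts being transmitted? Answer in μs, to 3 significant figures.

21.5 μs

Each queued packet: L/R = 12000/6500000000 = 1.84615 μs.
11 queued → 20.3077 μs.
Plus remaining 8000 bits of current packet: 1.23077 μs.
Queuing delay = 21.5 μs.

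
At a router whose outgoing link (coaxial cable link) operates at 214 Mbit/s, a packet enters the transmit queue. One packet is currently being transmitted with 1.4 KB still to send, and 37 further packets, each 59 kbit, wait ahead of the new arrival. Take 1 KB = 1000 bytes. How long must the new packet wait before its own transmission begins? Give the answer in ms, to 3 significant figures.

10.3 ms

Each queued packet: L/R = 59000/214000000 = 0.275701 ms.
37 queued → 10.2009 ms.
Plus remaining 11200 bits of current packet: 0.0523364 ms.
Queuing delay = 10.3 ms.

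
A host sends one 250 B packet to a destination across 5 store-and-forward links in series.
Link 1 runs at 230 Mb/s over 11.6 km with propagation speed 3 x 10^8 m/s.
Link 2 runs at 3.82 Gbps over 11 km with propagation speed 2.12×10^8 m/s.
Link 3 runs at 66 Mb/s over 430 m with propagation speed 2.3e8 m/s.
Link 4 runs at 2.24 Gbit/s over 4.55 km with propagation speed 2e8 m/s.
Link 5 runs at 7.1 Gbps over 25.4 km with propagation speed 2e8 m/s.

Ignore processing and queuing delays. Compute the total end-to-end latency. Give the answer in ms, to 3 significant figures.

0.283 ms

L = 250 × 8 = 2000 bits.
Transmission delays (L/R per hop): 0.00869565, 0.00052356, 0.030303, 0.000892857, 0.00028169 ms; sum = 0.0406968 ms.
Propagation delays (d/s per hop): 0.0386667, 0.0518868, 0.00186957, 0.02275, 0.127 ms; sum = 0.242173 ms.
End-to-end = 0.283 ms.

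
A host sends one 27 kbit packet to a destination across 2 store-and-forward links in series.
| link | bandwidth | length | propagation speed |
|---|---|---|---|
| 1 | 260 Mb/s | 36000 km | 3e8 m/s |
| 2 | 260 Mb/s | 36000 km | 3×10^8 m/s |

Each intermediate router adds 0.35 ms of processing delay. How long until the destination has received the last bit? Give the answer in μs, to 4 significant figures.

L = 27000 bits.
Transmission delay per hop = L/R = 27000/260000000 = 103.846 μs; 2 hops → 207.692 μs.
Propagation delays (d/s per hop): 120000, 120000 μs; sum = 240000 μs.
Processing at 1 router(s): 1 × 0.35 ms = 350 μs.
End-to-end = 240600 μs.

240600 μs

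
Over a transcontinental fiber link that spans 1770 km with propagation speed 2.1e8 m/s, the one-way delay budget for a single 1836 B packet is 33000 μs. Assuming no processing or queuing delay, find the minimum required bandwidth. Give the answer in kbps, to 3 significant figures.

L = 14688 bits.
Propagation delay = 1770000 / 210000000 = 8428.57 μs.
Transmission budget = 33000 − 8428.57 = 24571.4 μs.
R ≥ L / t_tx = 14688 bits / 0.0245714 s = 598 kbps.

598 kbps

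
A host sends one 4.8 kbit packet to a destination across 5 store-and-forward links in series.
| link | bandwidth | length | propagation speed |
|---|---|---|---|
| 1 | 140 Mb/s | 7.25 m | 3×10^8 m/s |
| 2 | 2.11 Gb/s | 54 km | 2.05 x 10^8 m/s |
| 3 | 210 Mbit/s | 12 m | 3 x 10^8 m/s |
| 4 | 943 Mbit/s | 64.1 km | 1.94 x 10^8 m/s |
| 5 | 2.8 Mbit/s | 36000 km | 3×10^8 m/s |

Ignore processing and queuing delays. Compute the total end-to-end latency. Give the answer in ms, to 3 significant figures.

122 ms

L = 4800 bits.
Transmission delays (L/R per hop): 0.0342857, 0.00227488, 0.0228571, 0.00509014, 1.71429 ms; sum = 1.77879 ms.
Propagation delays (d/s per hop): 2.41667e-05, 0.263415, 4e-05, 0.330412, 120 ms; sum = 120.594 ms.
End-to-end = 122 ms.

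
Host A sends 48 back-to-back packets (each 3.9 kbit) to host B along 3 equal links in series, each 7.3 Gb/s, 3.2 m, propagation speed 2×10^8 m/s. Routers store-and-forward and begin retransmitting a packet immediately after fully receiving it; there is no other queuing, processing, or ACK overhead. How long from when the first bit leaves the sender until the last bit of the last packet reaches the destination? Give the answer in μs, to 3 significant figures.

26.8 μs

Per-hop transmission t_tx = L/R = 3900/7300000000 = 0.534247 μs.
Per-hop propagation t_prop = 3.2/200000000 = 0.016 μs.
Pipeline fill: first packet needs 3·t_tx to clear all hops; remaining 47 packets each add one t_tx.
Total = (3+48-1)·t_tx + 3·t_prop = 50·0.534247 + 3·0.016 = 26.8 μs.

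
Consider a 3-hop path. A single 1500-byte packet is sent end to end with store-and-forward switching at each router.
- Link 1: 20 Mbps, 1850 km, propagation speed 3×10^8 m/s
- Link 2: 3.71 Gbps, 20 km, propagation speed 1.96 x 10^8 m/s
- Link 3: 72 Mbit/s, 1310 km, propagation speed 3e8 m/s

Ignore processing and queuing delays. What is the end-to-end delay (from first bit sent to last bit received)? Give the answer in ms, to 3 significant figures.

11.4 ms

L = 1500 × 8 = 12000 bits.
Transmission delays (L/R per hop): 0.6, 0.0032345, 0.166667 ms; sum = 0.769901 ms.
Propagation delays (d/s per hop): 6.16667, 0.102041, 4.36667 ms; sum = 10.6354 ms.
End-to-end = 11.4 ms.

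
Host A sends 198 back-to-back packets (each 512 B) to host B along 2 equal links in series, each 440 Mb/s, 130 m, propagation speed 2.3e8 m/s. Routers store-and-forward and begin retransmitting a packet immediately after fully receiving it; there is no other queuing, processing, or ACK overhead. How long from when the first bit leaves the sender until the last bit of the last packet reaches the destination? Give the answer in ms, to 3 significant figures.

1.85 ms

Per-hop transmission t_tx = L/R = 4096/440000000 = 0.00930909 ms.
Per-hop propagation t_prop = 130/2.3e+08 = 0.000565217 ms.
Pipeline fill: first packet needs 2·t_tx to clear all hops; remaining 197 packets each add one t_tx.
Total = (2+198-1)·t_tx + 2·t_prop = 199·0.00930909 + 2·0.000565217 = 1.85 ms.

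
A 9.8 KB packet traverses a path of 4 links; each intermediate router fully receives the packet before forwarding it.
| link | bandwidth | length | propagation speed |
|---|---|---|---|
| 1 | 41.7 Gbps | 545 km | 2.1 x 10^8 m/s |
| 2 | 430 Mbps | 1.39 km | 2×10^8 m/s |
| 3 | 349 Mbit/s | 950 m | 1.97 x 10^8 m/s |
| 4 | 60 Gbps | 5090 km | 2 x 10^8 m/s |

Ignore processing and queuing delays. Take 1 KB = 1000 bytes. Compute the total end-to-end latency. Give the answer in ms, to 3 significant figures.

28.5 ms

L = 78400 bits.
Transmission delays (L/R per hop): 0.0018801, 0.182326, 0.224642, 0.00130667 ms; sum = 0.410154 ms.
Propagation delays (d/s per hop): 2.59524, 0.00695, 0.00482234, 25.45 ms; sum = 28.057 ms.
End-to-end = 28.5 ms.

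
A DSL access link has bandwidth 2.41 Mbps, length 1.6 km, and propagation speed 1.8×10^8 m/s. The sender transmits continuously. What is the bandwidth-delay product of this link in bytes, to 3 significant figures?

Propagation delay = 1600 / 180000000 = 8.88889e-06 s.
BDP = R × t_prop = 2410000 × 8.88889e-06 = 21.4222 bits.
In bytes: 21.4222/8 = 2.68 bytes.

2.68 bytes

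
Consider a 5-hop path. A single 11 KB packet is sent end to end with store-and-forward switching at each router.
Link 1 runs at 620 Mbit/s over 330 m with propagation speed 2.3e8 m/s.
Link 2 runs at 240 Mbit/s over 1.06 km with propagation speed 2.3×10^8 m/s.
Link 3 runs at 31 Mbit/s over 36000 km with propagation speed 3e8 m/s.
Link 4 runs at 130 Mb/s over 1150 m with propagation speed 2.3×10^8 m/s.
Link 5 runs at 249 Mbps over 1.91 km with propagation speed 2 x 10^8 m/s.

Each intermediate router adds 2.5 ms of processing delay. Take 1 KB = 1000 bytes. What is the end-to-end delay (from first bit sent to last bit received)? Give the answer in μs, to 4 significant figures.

134400 μs

L = 88000 bits.
Transmission delays (L/R per hop): 141.935, 366.667, 2838.71, 676.923, 353.414 μs; sum = 4377.65 μs.
Propagation delays (d/s per hop): 1.43478, 4.6087, 120000, 5, 9.55 μs; sum = 120021 μs.
Processing at 4 router(s): 4 × 2.5 ms = 10000 μs.
End-to-end = 134400 μs.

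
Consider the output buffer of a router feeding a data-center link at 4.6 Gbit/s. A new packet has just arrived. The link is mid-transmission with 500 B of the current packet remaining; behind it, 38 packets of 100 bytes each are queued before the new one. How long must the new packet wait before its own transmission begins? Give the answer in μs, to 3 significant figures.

Each queued packet: L/R = 800/4600000000 = 0.173913 μs.
38 queued → 6.6087 μs.
Plus remaining 4000 bits of current packet: 0.869565 μs.
Queuing delay = 7.48 μs.

7.48 μs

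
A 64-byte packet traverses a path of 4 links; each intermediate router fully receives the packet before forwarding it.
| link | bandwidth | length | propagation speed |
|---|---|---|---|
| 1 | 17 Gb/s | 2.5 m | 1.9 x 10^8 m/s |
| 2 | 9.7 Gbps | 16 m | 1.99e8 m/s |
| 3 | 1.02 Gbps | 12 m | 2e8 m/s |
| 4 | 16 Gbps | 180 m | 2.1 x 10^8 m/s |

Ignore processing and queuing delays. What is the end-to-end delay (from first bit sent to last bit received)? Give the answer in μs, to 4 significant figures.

1.628 μs

L = 64 × 8 = 512 bits.
Transmission delays (L/R per hop): 0.0301176, 0.0527835, 0.501961, 0.032 μs; sum = 0.616862 μs.
Propagation delays (d/s per hop): 0.0131579, 0.080402, 0.06, 0.857143 μs; sum = 1.0107 μs.
End-to-end = 1.628 μs.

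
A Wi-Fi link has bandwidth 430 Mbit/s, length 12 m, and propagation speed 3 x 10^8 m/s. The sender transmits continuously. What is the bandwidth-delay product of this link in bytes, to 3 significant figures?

Propagation delay = 12 / 300000000 = 4e-08 s.
BDP = R × t_prop = 430000000 × 4e-08 = 17.2 bits.
In bytes: 17.2/8 = 2.15 bytes.

2.15 bytes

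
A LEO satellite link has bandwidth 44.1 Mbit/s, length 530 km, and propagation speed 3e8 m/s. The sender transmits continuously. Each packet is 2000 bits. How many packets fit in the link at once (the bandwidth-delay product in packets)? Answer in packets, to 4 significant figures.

38.96 packets

Propagation delay = 530000 / 300000000 = 0.00176667 s.
BDP = R × t_prop = 44100000 × 0.00176667 = 77910 bits.
In packets of 2000 bits: 38.96 packets.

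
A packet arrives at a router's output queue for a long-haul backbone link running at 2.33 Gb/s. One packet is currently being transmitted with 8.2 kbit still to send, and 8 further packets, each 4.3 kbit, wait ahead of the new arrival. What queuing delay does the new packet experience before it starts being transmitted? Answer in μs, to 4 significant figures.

18.28 μs

Each queued packet: L/R = 4300/2330000000 = 1.84549 μs.
8 queued → 14.7639 μs.
Plus remaining 8200 bits of current packet: 3.51931 μs.
Queuing delay = 18.28 μs.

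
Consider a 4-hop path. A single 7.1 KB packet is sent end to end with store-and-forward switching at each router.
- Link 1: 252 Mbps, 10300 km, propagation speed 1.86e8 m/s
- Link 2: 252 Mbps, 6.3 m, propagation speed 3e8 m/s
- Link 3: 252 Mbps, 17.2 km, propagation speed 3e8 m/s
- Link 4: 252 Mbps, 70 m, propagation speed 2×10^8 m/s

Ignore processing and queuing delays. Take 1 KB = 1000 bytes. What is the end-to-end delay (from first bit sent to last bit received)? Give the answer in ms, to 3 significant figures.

56.3 ms

L = 56800 bits.
Transmission delay per hop = L/R = 56800/252000000 = 0.225397 ms; 4 hops → 0.901587 ms.
Propagation delays (d/s per hop): 55.3763, 2.1e-05, 0.0573333, 0.00035 ms; sum = 55.434 ms.
End-to-end = 56.3 ms.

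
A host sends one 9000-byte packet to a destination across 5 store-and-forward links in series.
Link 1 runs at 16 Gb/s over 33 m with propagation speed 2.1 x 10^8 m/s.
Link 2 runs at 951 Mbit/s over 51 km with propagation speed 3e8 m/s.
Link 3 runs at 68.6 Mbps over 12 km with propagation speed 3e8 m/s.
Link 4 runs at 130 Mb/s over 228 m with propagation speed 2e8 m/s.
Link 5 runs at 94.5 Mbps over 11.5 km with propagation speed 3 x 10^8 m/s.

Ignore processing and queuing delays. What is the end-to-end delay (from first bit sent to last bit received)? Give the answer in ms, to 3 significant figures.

L = 9000 × 8 = 72000 bits.
Transmission delays (L/R per hop): 0.0045, 0.0757098, 1.04956, 0.553846, 0.761905 ms; sum = 2.44552 ms.
Propagation delays (d/s per hop): 0.000157143, 0.17, 0.04, 0.00114, 0.0383333 ms; sum = 0.24963 ms.
End-to-end = 2.70 ms.

2.70 ms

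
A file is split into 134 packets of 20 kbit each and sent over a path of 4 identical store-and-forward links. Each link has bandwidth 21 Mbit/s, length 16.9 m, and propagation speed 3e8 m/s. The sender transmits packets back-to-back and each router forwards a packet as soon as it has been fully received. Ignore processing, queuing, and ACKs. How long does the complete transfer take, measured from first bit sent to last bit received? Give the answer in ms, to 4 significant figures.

130.5 ms

Per-hop transmission t_tx = L/R = 20000/21000000 = 0.952381 ms.
Per-hop propagation t_prop = 16.9/300000000 = 5.63333e-05 ms.
Pipeline fill: first packet needs 4·t_tx to clear all hops; remaining 133 packets each add one t_tx.
Total = (4+134-1)·t_tx + 4·t_prop = 137·0.952381 + 4·5.63333e-05 = 130.5 ms.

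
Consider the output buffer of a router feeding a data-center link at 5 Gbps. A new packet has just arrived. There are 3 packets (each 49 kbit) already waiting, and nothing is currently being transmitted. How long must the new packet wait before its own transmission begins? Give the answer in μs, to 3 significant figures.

Each queued packet: L/R = 49000/5000000000 = 9.8 μs.
3 queued → 29.4 μs.
Queuing delay = 29.4 μs.

29.4 μs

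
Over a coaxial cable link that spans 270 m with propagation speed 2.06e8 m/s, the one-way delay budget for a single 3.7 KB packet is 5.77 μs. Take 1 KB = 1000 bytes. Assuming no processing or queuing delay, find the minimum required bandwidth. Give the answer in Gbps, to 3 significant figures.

L = 29600 bits.
Propagation delay = 270 / 206000000 = 1.31068 μs.
Transmission budget = 5.77 − 1.31068 = 4.45932 μs.
R ≥ L / t_tx = 29600 bits / 4.45932e-06 s = 6.64 Gbps.

6.64 Gbps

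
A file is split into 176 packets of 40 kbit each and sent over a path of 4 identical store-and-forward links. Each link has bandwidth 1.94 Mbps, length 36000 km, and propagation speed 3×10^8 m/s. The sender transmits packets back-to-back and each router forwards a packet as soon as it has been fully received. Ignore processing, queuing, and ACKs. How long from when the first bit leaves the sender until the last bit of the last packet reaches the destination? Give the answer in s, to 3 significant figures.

Per-hop transmission t_tx = L/R = 40000/1940000 = 0.0206186 s.
Per-hop propagation t_prop = 36000000/300000000 = 0.12 s.
Pipeline fill: first packet needs 4·t_tx to clear all hops; remaining 175 packets each add one t_tx.
Total = (4+176-1)·t_tx + 4·t_prop = 179·0.0206186 + 4·0.12 = 4.17 s.

4.17 s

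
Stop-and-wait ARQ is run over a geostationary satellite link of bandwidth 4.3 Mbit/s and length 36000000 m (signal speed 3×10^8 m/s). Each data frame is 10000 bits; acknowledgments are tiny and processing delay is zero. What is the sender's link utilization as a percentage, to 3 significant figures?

t_tx = L/R = 10000/4300000 = 0.00232558 s.
t_prop = 36000000/300000000 = 0.12 s; RTT = 0.24 s.
Cycle = t_tx + RTT = 0.242326 s.
Utilization = t_tx / cycle = 0.00232558/0.242326 = 0.960 %.

0.960 %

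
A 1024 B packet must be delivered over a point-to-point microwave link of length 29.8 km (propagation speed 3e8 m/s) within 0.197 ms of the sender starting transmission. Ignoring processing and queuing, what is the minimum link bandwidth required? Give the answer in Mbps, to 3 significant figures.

L = 8192 bits.
Propagation delay = 29800 / 300000000 = 0.0993333 ms.
Transmission budget = 0.197 − 0.0993333 = 0.0976667 ms.
R ≥ L / t_tx = 8192 bits / 9.76667e-05 s = 83.9 Mbps.

83.9 Mbps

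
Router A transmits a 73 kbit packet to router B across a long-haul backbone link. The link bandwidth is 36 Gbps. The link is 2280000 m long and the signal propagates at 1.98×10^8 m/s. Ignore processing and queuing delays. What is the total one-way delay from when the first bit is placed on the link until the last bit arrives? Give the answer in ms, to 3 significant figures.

L = 73000 bits.
Transmission delay = L/R = 73000 / 36000000000 = 0.00202778 ms.
Propagation delay = d/s = 2280000 m / 198000000 m/s = 11.5152 ms.
Total = 11.5 ms.

11.5 ms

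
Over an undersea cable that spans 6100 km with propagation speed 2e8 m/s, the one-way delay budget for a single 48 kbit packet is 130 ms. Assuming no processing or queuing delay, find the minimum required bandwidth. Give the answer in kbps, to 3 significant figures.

Propagation delay = 6100000 / 200000000 = 30.5 ms.
Transmission budget = 130 − 30.5 = 99.5 ms.
R ≥ L / t_tx = 48000 bits / 0.0995 s = 482 kbps.

482 kbps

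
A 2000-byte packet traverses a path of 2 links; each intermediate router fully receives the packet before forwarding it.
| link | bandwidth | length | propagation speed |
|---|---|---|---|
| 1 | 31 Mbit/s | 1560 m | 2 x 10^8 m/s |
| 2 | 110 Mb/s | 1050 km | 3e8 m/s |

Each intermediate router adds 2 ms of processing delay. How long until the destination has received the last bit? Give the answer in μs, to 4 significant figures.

L = 2000 × 8 = 16000 bits.
Transmission delays (L/R per hop): 516.129, 145.455 μs; sum = 661.584 μs.
Propagation delays (d/s per hop): 7.8, 3500 μs; sum = 3507.8 μs.
Processing at 1 router(s): 1 × 2 ms = 2000 μs.
End-to-end = 6169 μs.

6169 μs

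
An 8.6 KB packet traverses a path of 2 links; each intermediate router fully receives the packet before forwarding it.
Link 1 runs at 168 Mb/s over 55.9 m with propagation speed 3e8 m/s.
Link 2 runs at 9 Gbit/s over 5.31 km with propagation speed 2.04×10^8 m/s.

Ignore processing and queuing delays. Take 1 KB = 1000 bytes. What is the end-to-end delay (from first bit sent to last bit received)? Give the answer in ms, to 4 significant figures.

0.4434 ms

L = 68800 bits.
Transmission delays (L/R per hop): 0.409524, 0.00764444 ms; sum = 0.417168 ms.
Propagation delays (d/s per hop): 0.000186333, 0.0260294 ms; sum = 0.0262157 ms.
End-to-end = 0.4434 ms.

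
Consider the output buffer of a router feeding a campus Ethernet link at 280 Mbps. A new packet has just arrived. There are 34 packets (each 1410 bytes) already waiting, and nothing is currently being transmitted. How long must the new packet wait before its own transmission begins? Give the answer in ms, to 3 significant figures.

1.37 ms

Each queued packet: L/R = 11280/280000000 = 0.0402857 ms.
34 queued → 1.36971 ms.
Queuing delay = 1.37 ms.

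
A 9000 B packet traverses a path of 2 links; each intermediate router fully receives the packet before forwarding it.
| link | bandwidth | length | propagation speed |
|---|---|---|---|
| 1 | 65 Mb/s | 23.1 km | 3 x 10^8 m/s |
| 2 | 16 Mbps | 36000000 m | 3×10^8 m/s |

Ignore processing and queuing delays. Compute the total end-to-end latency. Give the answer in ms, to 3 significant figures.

126 ms

L = 9000 × 8 = 72000 bits.
Transmission delays (L/R per hop): 1.10769, 4.5 ms; sum = 5.60769 ms.
Propagation delays (d/s per hop): 0.077, 120 ms; sum = 120.077 ms.
End-to-end = 126 ms.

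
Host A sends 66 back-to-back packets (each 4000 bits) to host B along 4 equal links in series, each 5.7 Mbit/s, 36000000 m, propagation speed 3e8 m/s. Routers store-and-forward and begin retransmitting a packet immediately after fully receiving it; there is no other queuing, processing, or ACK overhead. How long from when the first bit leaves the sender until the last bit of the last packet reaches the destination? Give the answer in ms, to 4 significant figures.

Per-hop transmission t_tx = L/R = 4000/5700000 = 0.701754 ms.
Per-hop propagation t_prop = 36000000/300000000 = 120 ms.
Pipeline fill: first packet needs 4·t_tx to clear all hops; remaining 65 packets each add one t_tx.
Total = (4+66-1)·t_tx + 4·t_prop = 69·0.701754 + 4·120 = 528.4 ms.

528.4 ms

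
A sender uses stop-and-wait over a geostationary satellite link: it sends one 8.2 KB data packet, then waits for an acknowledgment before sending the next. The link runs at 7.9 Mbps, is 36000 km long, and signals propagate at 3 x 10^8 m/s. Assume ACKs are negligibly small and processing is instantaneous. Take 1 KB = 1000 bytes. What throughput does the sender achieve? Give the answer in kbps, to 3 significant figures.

t_tx = L/R = 65600/7900000 = 0.0083038 s.
t_prop = 36000000/300000000 = 0.12 s; RTT = 0.24 s.
Cycle = t_tx + RTT = 0.248304 s.
Throughput = L / cycle = 65600 / 0.248304 = 264 kbps.

264 kbps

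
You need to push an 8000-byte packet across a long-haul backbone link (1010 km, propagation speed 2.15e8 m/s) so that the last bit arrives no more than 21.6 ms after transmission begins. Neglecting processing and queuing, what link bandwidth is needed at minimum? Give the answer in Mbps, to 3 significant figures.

3.79 Mbps

L = 64000 bits.
Propagation delay = 1010000 / 215000000 = 4.69767 ms.
Transmission budget = 21.6 − 4.69767 = 16.9023 ms.
R ≥ L / t_tx = 64000 bits / 0.0169023 s = 3.79 Mbps.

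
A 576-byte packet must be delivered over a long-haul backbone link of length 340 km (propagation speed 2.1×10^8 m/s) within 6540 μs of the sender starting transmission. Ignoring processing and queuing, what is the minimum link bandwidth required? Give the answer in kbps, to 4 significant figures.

L = 4608 bits.
Propagation delay = 340000 / 210000000 = 1619.05 μs.
Transmission budget = 6540 − 1619.05 = 4920.95 μs.
R ≥ L / t_tx = 4608 bits / 0.00492095 s = 936.4 kbps.

936.4 kbps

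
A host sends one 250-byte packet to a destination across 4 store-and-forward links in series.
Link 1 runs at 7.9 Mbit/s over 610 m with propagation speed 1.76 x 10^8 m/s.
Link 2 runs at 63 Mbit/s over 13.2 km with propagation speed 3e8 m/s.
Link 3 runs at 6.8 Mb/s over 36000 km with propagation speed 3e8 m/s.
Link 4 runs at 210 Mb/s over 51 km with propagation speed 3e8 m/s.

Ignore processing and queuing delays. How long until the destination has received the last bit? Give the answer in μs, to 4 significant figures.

120800 μs

L = 250 × 8 = 2000 bits.
Transmission delays (L/R per hop): 253.165, 31.746, 294.118, 9.52381 μs; sum = 588.552 μs.
Propagation delays (d/s per hop): 3.46591, 44, 120000, 170 μs; sum = 120217 μs.
End-to-end = 120800 μs.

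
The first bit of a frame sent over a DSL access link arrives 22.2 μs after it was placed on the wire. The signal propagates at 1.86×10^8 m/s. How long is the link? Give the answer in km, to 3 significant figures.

d = s × t_prop = 186000000 × 2.22e-05 = 4.13 km.

4.13 km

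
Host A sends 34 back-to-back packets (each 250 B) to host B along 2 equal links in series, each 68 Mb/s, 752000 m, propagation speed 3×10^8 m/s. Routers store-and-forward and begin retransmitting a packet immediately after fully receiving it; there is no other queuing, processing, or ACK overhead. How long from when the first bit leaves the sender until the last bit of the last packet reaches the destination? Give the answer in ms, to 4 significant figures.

Per-hop transmission t_tx = L/R = 2000/68000000 = 0.0294118 ms.
Per-hop propagation t_prop = 752000/300000000 = 2.50667 ms.
Pipeline fill: first packet needs 2·t_tx to clear all hops; remaining 33 packets each add one t_tx.
Total = (2+34-1)·t_tx + 2·t_prop = 35·0.0294118 + 2·2.50667 = 6.043 ms.

6.043 ms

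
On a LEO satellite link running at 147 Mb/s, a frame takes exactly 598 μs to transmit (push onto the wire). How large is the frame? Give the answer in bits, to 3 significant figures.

87900 bits

L = R × t_tx = 147000000 b/s × 0.000598 s = 87906 bits.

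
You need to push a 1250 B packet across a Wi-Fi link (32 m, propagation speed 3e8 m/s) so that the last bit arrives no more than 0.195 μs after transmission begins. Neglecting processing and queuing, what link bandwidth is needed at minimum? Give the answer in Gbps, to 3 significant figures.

113 Gbps

L = 10000 bits.
Propagation delay = 32 / 300000000 = 0.106667 μs.
Transmission budget = 0.195 − 0.106667 = 0.0883333 μs.
R ≥ L / t_tx = 10000 bits / 8.83333e-08 s = 113 Gbps.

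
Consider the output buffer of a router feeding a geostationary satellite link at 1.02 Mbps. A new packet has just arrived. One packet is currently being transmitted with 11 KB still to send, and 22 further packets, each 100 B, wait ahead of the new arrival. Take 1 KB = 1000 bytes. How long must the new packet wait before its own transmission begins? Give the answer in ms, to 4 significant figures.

Each queued packet: L/R = 800/1020000 = 0.784314 ms.
22 queued → 17.2549 ms.
Plus remaining 88000 bits of current packet: 86.2745 ms.
Queuing delay = 103.5 ms.

103.5 ms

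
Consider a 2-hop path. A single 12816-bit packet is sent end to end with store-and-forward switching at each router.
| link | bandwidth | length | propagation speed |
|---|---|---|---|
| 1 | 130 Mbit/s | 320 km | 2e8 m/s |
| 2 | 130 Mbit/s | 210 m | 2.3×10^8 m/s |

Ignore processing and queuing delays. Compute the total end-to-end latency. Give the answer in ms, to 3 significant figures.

1.80 ms

Transmission delay per hop = L/R = 12816/130000000 = 0.0985846 ms; 2 hops → 0.197169 ms.
Propagation delays (d/s per hop): 1.6, 0.000913043 ms; sum = 1.60091 ms.
End-to-end = 1.80 ms.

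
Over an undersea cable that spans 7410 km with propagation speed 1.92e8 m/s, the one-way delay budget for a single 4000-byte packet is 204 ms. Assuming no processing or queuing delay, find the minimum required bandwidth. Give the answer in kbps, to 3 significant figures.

193 kbps

L = 32000 bits.
Propagation delay = 7410000 / 192000000 = 38.5938 ms.
Transmission budget = 204 − 38.5938 = 165.406 ms.
R ≥ L / t_tx = 32000 bits / 0.165406 s = 193 kbps.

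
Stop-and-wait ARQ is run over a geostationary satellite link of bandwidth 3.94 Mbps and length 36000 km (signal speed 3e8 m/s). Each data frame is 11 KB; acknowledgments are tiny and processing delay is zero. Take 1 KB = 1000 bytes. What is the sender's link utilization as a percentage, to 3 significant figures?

t_tx = L/R = 88000/3940000 = 0.022335 s.
t_prop = 36000000/300000000 = 0.12 s; RTT = 0.24 s.
Cycle = t_tx + RTT = 0.262335 s.
Utilization = t_tx / cycle = 0.022335/0.262335 = 8.51 %.

8.51 %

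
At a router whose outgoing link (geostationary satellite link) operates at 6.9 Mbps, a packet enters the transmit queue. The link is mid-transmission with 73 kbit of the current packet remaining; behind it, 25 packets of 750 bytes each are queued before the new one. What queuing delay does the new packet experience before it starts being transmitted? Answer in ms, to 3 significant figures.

Each queued packet: L/R = 6000/6900000 = 0.869565 ms.
25 queued → 21.7391 ms.
Plus remaining 73000 bits of current packet: 10.5797 ms.
Queuing delay = 32.3 ms.

32.3 ms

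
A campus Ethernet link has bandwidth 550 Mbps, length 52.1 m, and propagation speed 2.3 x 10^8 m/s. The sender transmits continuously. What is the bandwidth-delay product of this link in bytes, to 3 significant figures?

Propagation delay = 52.1 / 2.3e+08 = 2.26522e-07 s.
BDP = R × t_prop = 550000000 × 2.26522e-07 = 124.587 bits.
In bytes: 124.587/8 = 15.6 bytes.

15.6 bytes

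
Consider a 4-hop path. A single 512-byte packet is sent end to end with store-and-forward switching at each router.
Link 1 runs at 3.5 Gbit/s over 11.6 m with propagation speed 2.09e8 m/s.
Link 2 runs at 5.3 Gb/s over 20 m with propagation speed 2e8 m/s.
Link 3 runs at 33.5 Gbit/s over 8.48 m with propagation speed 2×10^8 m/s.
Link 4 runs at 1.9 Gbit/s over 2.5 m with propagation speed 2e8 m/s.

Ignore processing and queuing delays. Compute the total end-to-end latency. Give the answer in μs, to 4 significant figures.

4.432 μs

L = 512 × 8 = 4096 bits.
Transmission delays (L/R per hop): 1.17029, 0.77283, 0.122269, 2.15579 μs; sum = 4.22117 μs.
Propagation delays (d/s per hop): 0.0555024, 0.1, 0.0424, 0.0125 μs; sum = 0.210402 μs.
End-to-end = 4.432 μs.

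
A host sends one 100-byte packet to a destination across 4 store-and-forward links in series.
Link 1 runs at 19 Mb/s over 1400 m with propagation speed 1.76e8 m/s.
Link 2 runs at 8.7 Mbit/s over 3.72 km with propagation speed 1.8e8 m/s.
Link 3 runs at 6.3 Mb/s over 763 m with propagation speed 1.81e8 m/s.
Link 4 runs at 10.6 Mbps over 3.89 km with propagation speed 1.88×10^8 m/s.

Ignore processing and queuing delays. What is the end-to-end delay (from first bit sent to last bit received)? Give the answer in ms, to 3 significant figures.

L = 100 × 8 = 800 bits.
Transmission delays (L/R per hop): 0.0421053, 0.091954, 0.126984, 0.0754717 ms; sum = 0.336515 ms.
Propagation delays (d/s per hop): 0.00795455, 0.0206667, 0.00421547, 0.0206915 ms; sum = 0.0535282 ms.
End-to-end = 0.390 ms.

0.390 ms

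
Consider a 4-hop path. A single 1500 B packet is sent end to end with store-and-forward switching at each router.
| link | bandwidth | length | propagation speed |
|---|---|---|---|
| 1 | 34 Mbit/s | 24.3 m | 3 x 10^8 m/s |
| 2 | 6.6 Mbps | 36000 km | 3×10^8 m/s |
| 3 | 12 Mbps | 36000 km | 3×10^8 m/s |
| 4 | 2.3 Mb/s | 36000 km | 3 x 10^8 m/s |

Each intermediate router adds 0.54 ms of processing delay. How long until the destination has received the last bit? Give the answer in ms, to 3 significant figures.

370 ms

L = 1500 × 8 = 12000 bits.
Transmission delays (L/R per hop): 0.352941, 1.81818, 1, 5.21739 ms; sum = 8.38851 ms.
Propagation delays (d/s per hop): 8.1e-05, 120, 120, 120 ms; sum = 360 ms.
Processing at 3 router(s): 3 × 0.54 ms = 1.62 ms.
End-to-end = 370 ms.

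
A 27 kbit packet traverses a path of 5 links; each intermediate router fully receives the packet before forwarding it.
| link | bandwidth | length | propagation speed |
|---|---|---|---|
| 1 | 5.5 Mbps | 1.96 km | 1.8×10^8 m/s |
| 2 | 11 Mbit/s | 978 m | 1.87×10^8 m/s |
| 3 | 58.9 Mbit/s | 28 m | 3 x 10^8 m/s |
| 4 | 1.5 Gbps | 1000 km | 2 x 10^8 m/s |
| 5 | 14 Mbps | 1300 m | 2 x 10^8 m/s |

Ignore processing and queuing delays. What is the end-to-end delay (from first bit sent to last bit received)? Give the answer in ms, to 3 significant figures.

L = 27000 bits.
Transmission delays (L/R per hop): 4.90909, 2.45455, 0.458404, 0.018, 1.92857 ms; sum = 9.76861 ms.
Propagation delays (d/s per hop): 0.0108889, 0.00522995, 9.33333e-05, 5, 0.0065 ms; sum = 5.02271 ms.
End-to-end = 14.8 ms.

14.8 ms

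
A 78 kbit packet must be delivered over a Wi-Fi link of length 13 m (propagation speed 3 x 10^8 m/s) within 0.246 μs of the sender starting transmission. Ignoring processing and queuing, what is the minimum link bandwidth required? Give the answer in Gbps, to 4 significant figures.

384.9 Gbps

Propagation delay = 13 / 300000000 = 0.0433333 μs.
Transmission budget = 0.246 − 0.0433333 = 0.202667 μs.
R ≥ L / t_tx = 78000 bits / 2.02667e-07 s = 384.9 Gbps.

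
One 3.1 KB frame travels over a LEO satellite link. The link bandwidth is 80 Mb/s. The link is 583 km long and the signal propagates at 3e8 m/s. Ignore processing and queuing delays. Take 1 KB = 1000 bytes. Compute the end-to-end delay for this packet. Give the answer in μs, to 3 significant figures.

L = 24800 bits.
Transmission delay = L/R = 24800 / 80000000 = 310 μs.
Propagation delay = d/s = 583000 m / 300000000 m/s = 1943.33 μs.
Total = 2250 μs.

2250 μs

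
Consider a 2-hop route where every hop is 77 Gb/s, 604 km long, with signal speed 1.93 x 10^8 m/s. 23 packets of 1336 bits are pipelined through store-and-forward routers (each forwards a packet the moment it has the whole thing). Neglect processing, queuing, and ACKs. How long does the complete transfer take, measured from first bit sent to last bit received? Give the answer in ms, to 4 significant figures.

Per-hop transmission t_tx = L/R = 1336/77000000000 = 1.73506e-05 ms.
Per-hop propagation t_prop = 604000/193000000 = 3.12953 ms.
Pipeline fill: first packet needs 2·t_tx to clear all hops; remaining 22 packets each add one t_tx.
Total = (2+23-1)·t_tx + 2·t_prop = 24·1.73506e-05 + 2·3.12953 = 6.259 ms.

6.259 ms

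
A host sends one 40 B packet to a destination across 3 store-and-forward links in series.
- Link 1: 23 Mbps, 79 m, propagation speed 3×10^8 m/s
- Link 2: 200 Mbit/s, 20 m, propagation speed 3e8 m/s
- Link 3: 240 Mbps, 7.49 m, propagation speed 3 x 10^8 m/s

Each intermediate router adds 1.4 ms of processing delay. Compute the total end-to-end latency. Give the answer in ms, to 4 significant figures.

L = 40 × 8 = 320 bits.
Transmission delays (L/R per hop): 0.013913, 0.0016, 0.00133333 ms; sum = 0.0168464 ms.
Propagation delays (d/s per hop): 0.000263333, 6.66667e-05, 2.49667e-05 ms; sum = 0.000354967 ms.
Processing at 2 router(s): 2 × 1.4 ms = 2.8 ms.
End-to-end = 2.817 ms.

2.817 ms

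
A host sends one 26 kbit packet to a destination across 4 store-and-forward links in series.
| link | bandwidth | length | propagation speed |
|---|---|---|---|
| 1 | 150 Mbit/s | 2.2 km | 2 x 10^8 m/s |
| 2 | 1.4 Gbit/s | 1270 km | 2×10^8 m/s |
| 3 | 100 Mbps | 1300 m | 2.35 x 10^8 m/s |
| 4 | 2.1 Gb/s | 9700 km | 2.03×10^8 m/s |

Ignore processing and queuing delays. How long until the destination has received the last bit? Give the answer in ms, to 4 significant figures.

L = 26000 bits.
Transmission delays (L/R per hop): 0.173333, 0.0185714, 0.26, 0.012381 ms; sum = 0.464286 ms.
Propagation delays (d/s per hop): 0.011, 6.35, 0.00553191, 47.7833 ms; sum = 54.1498 ms.
End-to-end = 54.61 ms.

54.61 ms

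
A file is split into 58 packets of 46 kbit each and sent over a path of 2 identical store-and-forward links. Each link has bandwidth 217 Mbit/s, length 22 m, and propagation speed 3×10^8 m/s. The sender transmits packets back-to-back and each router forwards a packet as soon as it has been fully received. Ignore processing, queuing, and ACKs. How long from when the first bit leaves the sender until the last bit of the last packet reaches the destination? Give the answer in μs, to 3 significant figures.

Per-hop transmission t_tx = L/R = 46000/217000000 = 211.982 μs.
Per-hop propagation t_prop = 22/300000000 = 0.0733333 μs.
Pipeline fill: first packet needs 2·t_tx to clear all hops; remaining 57 packets each add one t_tx.
Total = (2+58-1)·t_tx + 2·t_prop = 59·211.982 + 2·0.0733333 = 12500 μs.

12500 μs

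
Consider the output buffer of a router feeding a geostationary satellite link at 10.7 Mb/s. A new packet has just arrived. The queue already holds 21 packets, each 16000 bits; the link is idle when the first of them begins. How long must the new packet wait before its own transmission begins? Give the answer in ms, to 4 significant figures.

31.40 ms

Each queued packet: L/R = 16000/10700000 = 1.49533 ms.
21 queued → 31.4019 ms.
Queuing delay = 31.40 ms.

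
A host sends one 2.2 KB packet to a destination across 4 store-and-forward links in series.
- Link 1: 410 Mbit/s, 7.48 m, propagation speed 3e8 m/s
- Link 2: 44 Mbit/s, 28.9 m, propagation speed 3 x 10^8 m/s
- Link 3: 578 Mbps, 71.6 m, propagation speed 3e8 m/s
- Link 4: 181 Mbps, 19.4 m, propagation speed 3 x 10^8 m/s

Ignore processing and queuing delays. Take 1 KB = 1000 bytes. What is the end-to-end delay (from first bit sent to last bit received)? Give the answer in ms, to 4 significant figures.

L = 17600 bits.
Transmission delays (L/R per hop): 0.0429268, 0.4, 0.0304498, 0.0972376 ms; sum = 0.570614 ms.
Propagation delays (d/s per hop): 2.49333e-05, 9.63333e-05, 0.000238667, 6.46667e-05 ms; sum = 0.0004246 ms.
End-to-end = 0.5710 ms.

0.5710 ms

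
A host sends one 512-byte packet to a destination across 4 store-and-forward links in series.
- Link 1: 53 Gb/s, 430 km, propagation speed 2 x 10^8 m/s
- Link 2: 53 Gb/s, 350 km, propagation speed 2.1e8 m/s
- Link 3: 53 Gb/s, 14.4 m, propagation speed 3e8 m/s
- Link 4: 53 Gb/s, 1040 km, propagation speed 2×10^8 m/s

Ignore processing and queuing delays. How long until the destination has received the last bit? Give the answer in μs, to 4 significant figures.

L = 512 × 8 = 4096 bits.
Transmission delay per hop = L/R = 4096/53000000000 = 0.077283 μs; 4 hops → 0.309132 μs.
Propagation delays (d/s per hop): 2150, 1666.67, 0.048, 5200 μs; sum = 9016.71 μs.
End-to-end = 9017 μs.

9017 μs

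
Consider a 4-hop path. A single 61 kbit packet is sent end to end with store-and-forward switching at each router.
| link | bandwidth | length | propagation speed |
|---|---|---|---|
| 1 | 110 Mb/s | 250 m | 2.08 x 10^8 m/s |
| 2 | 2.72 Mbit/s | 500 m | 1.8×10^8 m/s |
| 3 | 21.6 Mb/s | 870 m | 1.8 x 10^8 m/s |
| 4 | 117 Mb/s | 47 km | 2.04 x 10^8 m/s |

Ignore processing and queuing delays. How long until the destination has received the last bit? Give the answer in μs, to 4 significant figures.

26570 μs

L = 61000 bits.
Transmission delays (L/R per hop): 554.545, 22426.5, 2824.07, 521.368 μs; sum = 26326.5 μs.
Propagation delays (d/s per hop): 1.20192, 2.77778, 4.83333, 230.392 μs; sum = 239.205 μs.
End-to-end = 26570 μs.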